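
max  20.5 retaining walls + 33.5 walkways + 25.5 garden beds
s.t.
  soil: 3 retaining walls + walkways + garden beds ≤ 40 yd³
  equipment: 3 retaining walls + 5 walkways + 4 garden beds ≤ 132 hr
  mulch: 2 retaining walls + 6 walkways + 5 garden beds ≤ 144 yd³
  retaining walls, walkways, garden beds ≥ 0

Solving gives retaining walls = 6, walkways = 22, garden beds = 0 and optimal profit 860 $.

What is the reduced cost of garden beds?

At the optimum: soil uses 40 of 40 (binding); equipment uses 128 of 132 (slack = 4); mulch uses 144 of 144 (binding).
By complementary slackness, y = 0 for the non-binding constraint.
Dual feasibility on the basic columns requires 3·y_soil + 2·y_mulch = 20.5, 1·y_soil + 6·y_mulch = 33.5.
→ y_soil = 3.5 and y_mulch = 5.
Reduced cost of garden beds: c₃ − yᵀa₃ = 25.5 − (3.5·1 + 5·5) = 25.5 − 28.5 = -3.

-3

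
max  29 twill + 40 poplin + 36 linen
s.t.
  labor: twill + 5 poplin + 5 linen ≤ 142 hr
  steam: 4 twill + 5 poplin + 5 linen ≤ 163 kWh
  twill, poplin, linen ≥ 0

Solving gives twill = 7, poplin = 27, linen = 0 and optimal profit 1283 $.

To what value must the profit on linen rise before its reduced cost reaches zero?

40

Both labor and steam are binding at x*.
From A_Bᵀ y = c: 1·y_labor + 4·y_steam = 29; 5·y_labor + 5·y_steam = 40.
→ y_labor = 1 and y_steam = 7.
linen enters the basis when its profit ≥ yᵀa₃ = 1·5 + 7·5 = 40.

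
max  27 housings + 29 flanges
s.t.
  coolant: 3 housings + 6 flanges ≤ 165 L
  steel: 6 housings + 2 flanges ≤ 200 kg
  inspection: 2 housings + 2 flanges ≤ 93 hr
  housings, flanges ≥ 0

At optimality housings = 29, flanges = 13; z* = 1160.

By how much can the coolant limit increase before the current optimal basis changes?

Binding constraints: coolant, steel. The basis is B = [[3,6],[6,2]] with det -30.
Per unit increase in coolant, x* moves by d = (-0.0667, 0.2).
The basis stays optimal until inspection becomes binding; allowable increase = 33.75 L.

33.75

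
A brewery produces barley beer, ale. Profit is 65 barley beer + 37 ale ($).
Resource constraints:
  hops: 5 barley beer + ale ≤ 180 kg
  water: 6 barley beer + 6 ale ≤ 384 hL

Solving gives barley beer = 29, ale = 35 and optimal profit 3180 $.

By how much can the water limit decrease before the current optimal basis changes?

Binding constraints: hops, water. The basis is B = [[5,1],[6,6]] with det 24.
Per unit decrease in water, x* moves by d = (0.0417, -0.2083).
The basis stays optimal until ale reaches 0; allowable decrease = 168 hL.

168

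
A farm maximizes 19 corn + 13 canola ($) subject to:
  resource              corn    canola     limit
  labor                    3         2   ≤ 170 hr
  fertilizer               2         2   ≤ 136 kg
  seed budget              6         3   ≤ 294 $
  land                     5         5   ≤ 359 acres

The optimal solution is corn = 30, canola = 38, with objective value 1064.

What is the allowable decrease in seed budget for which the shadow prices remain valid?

Binding constraints: fertilizer, seed budget. The basis is B = [[2,2],[6,3]] with det -6.
Per unit decrease in seed budget, x* moves by d = (-0.3333, 0.3333).
The basis stays optimal until corn reaches 0; allowable decrease = 90 $.

90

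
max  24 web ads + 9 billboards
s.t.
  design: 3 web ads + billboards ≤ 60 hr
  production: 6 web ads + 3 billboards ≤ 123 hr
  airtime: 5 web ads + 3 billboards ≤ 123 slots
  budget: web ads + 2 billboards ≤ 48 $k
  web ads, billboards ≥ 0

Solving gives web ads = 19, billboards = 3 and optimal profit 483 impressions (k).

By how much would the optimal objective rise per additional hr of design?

6

Binding: design and production. Non-binding: airtime (19 unused), budget (23 unused).
Since airtime, budget are not tight, their duals are 0.
The binding rows give the dual system: 3·y_design + 6·y_production = 24 and 1·y_design + 3·y_production = 9.
This yields shadow prices y_design = 6, y_production = 1.
Shadow price of design = 6.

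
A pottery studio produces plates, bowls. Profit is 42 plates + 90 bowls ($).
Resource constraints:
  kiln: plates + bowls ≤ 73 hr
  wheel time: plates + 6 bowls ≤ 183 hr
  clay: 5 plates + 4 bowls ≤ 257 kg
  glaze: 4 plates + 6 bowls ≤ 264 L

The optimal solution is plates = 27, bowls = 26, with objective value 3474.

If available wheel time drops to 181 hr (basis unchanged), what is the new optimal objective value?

Check each constraint at x*: kiln 53/73 (slack 20); wheel time 183/183 (tight); clay 239/257 (slack 18); glaze 264/264 (tight).
By complementary slackness, y = 0 for the non-binding constraints.
The binding rows give the dual system: 1·y_wheel time + 4·y_glaze = 42 and 6·y_wheel time + 6·y_glaze = 90.
This yields shadow prices y_wheel time = 6, y_glaze = 9.
Δz = y_wheel time·Δb = 6 × (-2) = -12, so new z* = 3474 − 12 = 3462.

3462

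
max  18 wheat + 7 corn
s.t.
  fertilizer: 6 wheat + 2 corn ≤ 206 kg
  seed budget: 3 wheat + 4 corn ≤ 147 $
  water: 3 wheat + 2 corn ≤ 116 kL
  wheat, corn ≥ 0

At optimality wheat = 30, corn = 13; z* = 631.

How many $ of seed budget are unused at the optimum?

seed budget used = 3·30 + 4·13 = 142; slack = 147 − 142 = 5.

5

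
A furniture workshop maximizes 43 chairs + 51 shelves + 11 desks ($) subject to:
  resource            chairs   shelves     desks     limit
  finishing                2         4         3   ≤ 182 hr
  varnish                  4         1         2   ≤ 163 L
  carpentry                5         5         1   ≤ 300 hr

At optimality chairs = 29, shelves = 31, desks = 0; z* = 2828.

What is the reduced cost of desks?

-8

At the optimum: finishing uses 182 of 182 (binding); varnish uses 147 of 163 (slack = 16); carpentry uses 300 of 300 (binding).
By complementary slackness, y = 0 for the non-binding constraint.
Dual feasibility on the basic columns requires 2·y_finishing + 5·y_carpentry = 43, 4·y_finishing + 5·y_carpentry = 51.
→ y_finishing = 4 and y_carpentry = 7.
Reduced cost of desks: c₃ − yᵀa₃ = 11 − (4·3 + 7·1) = 11 − 19 = -8.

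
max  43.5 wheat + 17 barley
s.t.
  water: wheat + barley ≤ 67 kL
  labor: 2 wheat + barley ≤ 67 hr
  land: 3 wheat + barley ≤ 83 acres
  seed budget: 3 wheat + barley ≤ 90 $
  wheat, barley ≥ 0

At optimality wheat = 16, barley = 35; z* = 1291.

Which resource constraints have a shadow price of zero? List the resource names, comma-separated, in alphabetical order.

water: 51/67 (slack 16)
labor: 67/67 (binding)
land: 83/83 (binding)
seed budget: 83/90 (slack 7)
By complementary slackness, a constraint with positive slack has shadow price 0 → seed budget, water.

seed budget, water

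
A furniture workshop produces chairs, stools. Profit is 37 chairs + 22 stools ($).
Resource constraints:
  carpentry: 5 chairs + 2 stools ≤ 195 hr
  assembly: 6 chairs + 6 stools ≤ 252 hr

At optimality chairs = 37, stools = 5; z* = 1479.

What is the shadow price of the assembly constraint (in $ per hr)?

At the optimum: carpentry uses 195 of 195 (binding); assembly uses 252 of 252 (binding).
The binding rows give the dual system: 5·y_carpentry + 6·y_assembly = 37 and 2·y_carpentry + 6·y_assembly = 22.
→ y_carpentry = 5 and y_assembly = 2.
Shadow price of assembly = 2.

2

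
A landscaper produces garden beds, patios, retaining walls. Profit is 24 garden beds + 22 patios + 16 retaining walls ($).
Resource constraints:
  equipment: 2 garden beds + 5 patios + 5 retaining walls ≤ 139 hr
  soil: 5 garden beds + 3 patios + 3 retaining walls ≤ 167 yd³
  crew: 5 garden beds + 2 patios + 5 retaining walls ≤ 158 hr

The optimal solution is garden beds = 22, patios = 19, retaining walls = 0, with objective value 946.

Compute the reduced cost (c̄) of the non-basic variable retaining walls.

Binding: equipment and soil. Non-binding: crew (10 unused).
Since crew is not tight, its dual is 0.
The binding rows give the dual system: 2·y_equipment + 5·y_soil = 24 and 5·y_equipment + 3·y_soil = 22.
Solving: y_equipment = 2, y_soil = 4.
Reduced cost of retaining walls: c₃ − yᵀa₃ = 16 − (2·5 + 4·3) = 16 − 22 = -6.

-6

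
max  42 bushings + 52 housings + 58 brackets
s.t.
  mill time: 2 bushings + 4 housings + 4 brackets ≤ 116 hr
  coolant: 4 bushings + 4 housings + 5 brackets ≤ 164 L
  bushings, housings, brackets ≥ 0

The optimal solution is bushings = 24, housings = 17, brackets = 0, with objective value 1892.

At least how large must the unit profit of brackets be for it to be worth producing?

Both mill time and coolant are binding at x*.
From A_Bᵀ y = c: 2·y_mill time + 4·y_coolant = 42; 4·y_mill time + 4·y_coolant = 52.
This yields shadow prices y_mill time = 5, y_coolant = 8.
brackets enters the basis when its profit ≥ yᵀa₃ = 5·4 + 8·5 = 60.

60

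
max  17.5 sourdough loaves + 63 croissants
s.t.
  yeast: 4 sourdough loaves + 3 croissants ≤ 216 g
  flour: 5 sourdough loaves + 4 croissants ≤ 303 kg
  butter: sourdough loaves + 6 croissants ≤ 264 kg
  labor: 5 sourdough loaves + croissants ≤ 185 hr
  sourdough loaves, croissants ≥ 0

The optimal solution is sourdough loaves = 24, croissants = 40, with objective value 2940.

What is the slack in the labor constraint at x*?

25

labor used = 5·24 + 1·40 = 160; slack = 185 − 160 = 25.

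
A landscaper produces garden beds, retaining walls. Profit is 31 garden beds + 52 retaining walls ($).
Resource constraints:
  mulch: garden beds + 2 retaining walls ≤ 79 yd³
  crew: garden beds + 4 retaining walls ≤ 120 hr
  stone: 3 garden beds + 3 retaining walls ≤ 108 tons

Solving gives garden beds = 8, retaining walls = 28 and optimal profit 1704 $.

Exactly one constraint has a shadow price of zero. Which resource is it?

mulch: 64/79 (slack 15)
crew: 120/120 (binding)
stone: 108/108 (binding)
By complementary slackness, a constraint with positive slack has shadow price 0 → mulch.

mulch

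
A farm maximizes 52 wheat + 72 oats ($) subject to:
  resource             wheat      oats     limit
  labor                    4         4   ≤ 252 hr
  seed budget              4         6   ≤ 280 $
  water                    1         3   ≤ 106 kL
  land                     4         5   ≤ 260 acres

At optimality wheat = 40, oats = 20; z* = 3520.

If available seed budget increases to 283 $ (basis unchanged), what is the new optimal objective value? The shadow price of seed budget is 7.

3541

Δb = 3, so new z* = 3520 + (7)·(3) = 3520 + 21 = 3541.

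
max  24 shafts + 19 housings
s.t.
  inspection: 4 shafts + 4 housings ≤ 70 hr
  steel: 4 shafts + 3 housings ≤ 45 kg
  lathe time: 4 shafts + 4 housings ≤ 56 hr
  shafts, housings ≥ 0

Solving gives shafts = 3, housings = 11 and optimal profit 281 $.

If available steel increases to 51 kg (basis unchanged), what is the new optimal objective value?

311

Binding: steel and lathe time. Non-binding: inspection (14 unused).
By complementary slackness, y = 0 for the non-binding constraint.
From A_Bᵀ y = c: 4·y_steel + 4·y_lathe time = 24; 3·y_steel + 4·y_lathe time = 19.
→ y_steel = 5 and y_lathe time = 1.
Δz = y_steel·Δb = 5 × (6) = 30, so new z* = 281 + 30 = 311.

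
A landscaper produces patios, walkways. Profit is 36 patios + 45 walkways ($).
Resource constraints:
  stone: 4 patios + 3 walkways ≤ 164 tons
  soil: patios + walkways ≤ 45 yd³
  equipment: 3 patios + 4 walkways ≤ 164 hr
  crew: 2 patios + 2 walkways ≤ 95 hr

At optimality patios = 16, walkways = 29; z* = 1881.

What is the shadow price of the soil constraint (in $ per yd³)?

At the optimum: stone uses 151 of 164 (slack = 13); soil uses 45 of 45 (binding); equipment uses 164 of 164 (binding); crew uses 90 of 95 (slack = 5).
By complementary slackness, y = 0 for the non-binding constraints.
From A_Bᵀ y = c: 1·y_soil + 3·y_equipment = 36; 1·y_soil + 4·y_equipment = 45.
This yields shadow prices y_soil = 9, y_equipment = 9.
Shadow price of soil = 9.

9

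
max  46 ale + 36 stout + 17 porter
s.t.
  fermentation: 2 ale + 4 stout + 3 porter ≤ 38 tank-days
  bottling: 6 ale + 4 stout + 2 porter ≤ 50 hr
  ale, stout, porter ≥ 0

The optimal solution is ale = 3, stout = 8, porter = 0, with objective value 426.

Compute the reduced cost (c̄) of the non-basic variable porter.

-3

Check each constraint at x*: fermentation 38/38 (tight); bottling 50/50 (tight).
Dual feasibility on the basic columns requires 2·y_fermentation + 6·y_bottling = 46, 4·y_fermentation + 4·y_bottling = 36.
Solving: y_fermentation = 2, y_bottling = 7.
Reduced cost of porter: c₃ − yᵀa₃ = 17 − (2·3 + 7·2) = 17 − 20 = -3.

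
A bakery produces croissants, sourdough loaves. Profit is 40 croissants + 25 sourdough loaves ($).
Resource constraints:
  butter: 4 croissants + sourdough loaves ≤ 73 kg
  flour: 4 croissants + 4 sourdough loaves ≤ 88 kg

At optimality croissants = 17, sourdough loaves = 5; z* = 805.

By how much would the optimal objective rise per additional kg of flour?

At the optimum: butter uses 73 of 73 (binding); flour uses 88 of 88 (binding).
Dual feasibility on the basic columns requires 4·y_butter + 4·y_flour = 40, 1·y_butter + 4·y_flour = 25.
→ y_butter = 5 and y_flour = 5.
Shadow price of flour = 5.

5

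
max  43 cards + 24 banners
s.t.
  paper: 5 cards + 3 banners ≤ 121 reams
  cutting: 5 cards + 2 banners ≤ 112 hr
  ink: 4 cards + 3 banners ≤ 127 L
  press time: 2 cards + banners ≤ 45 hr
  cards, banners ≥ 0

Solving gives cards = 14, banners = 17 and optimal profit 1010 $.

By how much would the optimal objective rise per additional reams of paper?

5

Binding: paper and press time. Non-binding: cutting (8 unused), ink (20 unused).
By complementary slackness, y = 0 for the non-binding constraints.
The binding rows give the dual system: 5·y_paper + 2·y_press time = 43 and 3·y_paper + 1·y_press time = 24.
Solving: y_paper = 5, y_press time = 9.
Shadow price of paper = 5.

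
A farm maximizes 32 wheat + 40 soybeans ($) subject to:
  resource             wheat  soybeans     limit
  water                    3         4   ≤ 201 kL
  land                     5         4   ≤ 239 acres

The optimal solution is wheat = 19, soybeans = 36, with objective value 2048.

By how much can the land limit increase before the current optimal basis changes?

Binding constraints: water, land. The basis is B = [[3,4],[5,4]] with det -8.
Per unit increase in land, x* moves by d = (0.5, -0.375).
The basis stays optimal until soybeans reaches 0; allowable increase = 96 acres.

96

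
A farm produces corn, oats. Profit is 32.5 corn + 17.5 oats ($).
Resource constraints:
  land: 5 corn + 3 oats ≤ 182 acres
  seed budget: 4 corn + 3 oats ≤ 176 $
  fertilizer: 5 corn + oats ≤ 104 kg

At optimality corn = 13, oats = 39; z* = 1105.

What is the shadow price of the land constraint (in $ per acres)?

5.5

At the optimum: land uses 182 of 182 (binding); seed budget uses 169 of 176 (slack = 7); fertilizer uses 104 of 104 (binding).
By complementary slackness, y = 0 for the non-binding constraint.
Dual feasibility on the basic columns requires 5·y_land + 5·y_fertilizer = 32.5, 3·y_land + 1·y_fertilizer = 17.5.
This yields shadow prices y_land = 5.5, y_fertilizer = 1.
Shadow price of land = 5.5.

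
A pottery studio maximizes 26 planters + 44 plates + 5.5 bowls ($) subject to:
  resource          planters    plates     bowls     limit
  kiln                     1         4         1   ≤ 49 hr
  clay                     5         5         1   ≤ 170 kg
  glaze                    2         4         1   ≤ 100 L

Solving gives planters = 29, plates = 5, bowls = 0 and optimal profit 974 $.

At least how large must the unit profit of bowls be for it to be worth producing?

Check each constraint at x*: kiln 49/49 (tight); clay 170/170 (tight); glaze 78/100 (slack 22).
By complementary slackness, y = 0 for the non-binding constraint.
The binding rows give the dual system: 1·y_kiln + 5·y_clay = 26 and 4·y_kiln + 5·y_clay = 44.
Solving: y_kiln = 6, y_clay = 4.
bowls enters the basis when its profit ≥ yᵀa₃ = 6·1 + 4·1 = 10.

10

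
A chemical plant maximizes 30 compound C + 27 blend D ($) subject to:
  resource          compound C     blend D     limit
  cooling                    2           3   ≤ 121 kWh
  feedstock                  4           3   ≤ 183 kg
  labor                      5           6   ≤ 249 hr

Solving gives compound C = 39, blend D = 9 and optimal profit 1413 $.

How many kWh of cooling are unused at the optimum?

16

cooling used = 2·39 + 3·9 = 105; slack = 121 − 105 = 16.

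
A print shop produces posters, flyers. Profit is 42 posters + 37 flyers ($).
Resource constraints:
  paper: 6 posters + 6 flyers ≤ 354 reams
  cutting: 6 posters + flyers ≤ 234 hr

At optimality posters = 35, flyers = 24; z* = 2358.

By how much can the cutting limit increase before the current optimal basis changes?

120

Binding constraints: paper, cutting. The basis is B = [[6,6],[6,1]] with det -30.
Per unit increase in cutting, x* moves by d = (0.2, -0.2).
The basis stays optimal until flyers reaches 0; allowable increase = 120 hr.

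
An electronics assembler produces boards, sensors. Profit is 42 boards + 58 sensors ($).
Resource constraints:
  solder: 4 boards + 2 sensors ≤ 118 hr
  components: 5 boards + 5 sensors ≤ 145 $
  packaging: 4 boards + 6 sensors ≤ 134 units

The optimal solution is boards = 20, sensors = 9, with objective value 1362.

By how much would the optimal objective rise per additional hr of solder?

Binding: components and packaging. Non-binding: solder (20 unused).
By complementary slackness, y = 0 for the non-binding constraint.
From A_Bᵀ y = c: 5·y_components + 4·y_packaging = 42; 5·y_components + 6·y_packaging = 58.
→ y_components = 2 and y_packaging = 8.
Shadow price of solder = 0.

0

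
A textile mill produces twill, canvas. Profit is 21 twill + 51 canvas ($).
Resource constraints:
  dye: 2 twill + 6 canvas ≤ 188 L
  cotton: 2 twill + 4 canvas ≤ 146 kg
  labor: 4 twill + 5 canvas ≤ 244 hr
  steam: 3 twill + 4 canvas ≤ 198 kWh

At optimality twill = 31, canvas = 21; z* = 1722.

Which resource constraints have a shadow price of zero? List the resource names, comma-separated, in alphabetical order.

dye: 188/188 (binding)
cotton: 146/146 (binding)
labor: 229/244 (slack 15)
steam: 177/198 (slack 21)
By complementary slackness, a constraint with positive slack has shadow price 0 → labor, steam.

labor, steam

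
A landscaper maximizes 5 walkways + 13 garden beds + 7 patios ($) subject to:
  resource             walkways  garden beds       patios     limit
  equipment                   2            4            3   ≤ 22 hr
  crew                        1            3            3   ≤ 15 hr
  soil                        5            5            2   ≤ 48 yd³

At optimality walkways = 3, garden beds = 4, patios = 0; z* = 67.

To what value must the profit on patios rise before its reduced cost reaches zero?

12

At the optimum: equipment uses 22 of 22 (binding); crew uses 15 of 15 (binding); soil uses 35 of 48 (slack = 13).
Slack constraints have shadow price 0 (complementary slackness).
The binding rows give the dual system: 2·y_equipment + 1·y_crew = 5 and 4·y_equipment + 3·y_crew = 13.
→ y_equipment = 1 and y_crew = 3.
patios enters the basis when its profit ≥ yᵀa₃ = 1·3 + 3·3 = 12.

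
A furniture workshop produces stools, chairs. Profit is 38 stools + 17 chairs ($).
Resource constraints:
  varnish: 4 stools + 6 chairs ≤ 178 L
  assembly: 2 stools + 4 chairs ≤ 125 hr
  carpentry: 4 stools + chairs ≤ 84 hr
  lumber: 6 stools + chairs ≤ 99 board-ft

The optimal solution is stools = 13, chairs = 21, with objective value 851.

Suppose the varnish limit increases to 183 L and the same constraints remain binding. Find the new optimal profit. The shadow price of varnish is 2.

Δb = 5, so new z* = 851 + (2)·(5) = 851 + 10 = 861.

861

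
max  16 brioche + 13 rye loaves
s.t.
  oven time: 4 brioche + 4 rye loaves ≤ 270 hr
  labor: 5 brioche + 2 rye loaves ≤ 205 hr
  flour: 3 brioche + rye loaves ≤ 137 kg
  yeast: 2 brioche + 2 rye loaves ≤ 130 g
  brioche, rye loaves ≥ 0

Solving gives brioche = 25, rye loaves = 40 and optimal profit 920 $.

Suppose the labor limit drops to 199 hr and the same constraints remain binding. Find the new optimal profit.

Check each constraint at x*: oven time 260/270 (slack 10); labor 205/205 (tight); flour 115/137 (slack 22); yeast 130/130 (tight).
Since oven time, flour are not tight, their duals are 0.
The binding rows give the dual system: 5·y_labor + 2·y_yeast = 16 and 2·y_labor + 2·y_yeast = 13.
→ y_labor = 1 and y_yeast = 5.5.
Δz = y_labor·Δb = 1 × (-6) = -6, so new z* = 920 − 6 = 914.

914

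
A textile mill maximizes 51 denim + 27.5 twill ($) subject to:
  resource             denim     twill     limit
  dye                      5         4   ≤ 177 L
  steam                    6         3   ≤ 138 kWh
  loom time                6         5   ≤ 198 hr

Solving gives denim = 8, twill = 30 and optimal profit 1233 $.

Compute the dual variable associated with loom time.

Binding: steam and loom time. Non-binding: dye (17 unused).
By complementary slackness, y = 0 for the non-binding constraint.
The binding rows give the dual system: 6·y_steam + 6·y_loom time = 51 and 3·y_steam + 5·y_loom time = 27.5.
This yields shadow prices y_steam = 7.5, y_loom time = 1.
Shadow price of loom time = 1.

1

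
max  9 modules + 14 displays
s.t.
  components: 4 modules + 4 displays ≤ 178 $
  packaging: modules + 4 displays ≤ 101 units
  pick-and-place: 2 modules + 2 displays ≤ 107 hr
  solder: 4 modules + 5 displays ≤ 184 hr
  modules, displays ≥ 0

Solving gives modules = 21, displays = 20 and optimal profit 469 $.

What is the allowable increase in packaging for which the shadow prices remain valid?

Binding constraints: packaging, solder. The basis is B = [[1,4],[4,5]] with det -11.
Per unit increase in packaging, x* moves by d = (-0.4545, 0.3636).
The basis stays optimal until modules reaches 0; allowable increase = 46.2 units.

46.2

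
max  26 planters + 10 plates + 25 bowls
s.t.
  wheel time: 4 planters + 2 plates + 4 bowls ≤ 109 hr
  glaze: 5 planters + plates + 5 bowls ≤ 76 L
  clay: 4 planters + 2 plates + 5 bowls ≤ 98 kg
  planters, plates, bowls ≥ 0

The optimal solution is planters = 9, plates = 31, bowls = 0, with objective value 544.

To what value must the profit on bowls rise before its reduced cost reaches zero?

Binding: glaze and clay. Non-binding: wheel time (11 unused).
Slack constraints have shadow price 0 (complementary slackness).
Dual feasibility on the basic columns requires 5·y_glaze + 4·y_clay = 26, 1·y_glaze + 2·y_clay = 10.
Solving: y_glaze = 2, y_clay = 4.
bowls enters the basis when its profit ≥ yᵀa₃ = 2·5 + 4·5 = 30.

30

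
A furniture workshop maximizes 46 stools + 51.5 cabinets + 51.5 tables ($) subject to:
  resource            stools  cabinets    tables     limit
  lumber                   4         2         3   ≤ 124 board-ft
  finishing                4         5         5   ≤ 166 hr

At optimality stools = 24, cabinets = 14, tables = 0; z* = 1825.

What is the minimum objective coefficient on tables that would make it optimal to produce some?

53.5

Both lumber and finishing are binding at x*.
Dual feasibility on the basic columns requires 4·y_lumber + 4·y_finishing = 46, 2·y_lumber + 5·y_finishing = 51.5.
This yields shadow prices y_lumber = 2, y_finishing = 9.5.
tables enters the basis when its profit ≥ yᵀa₃ = 2·3 + 9.5·5 = 53.5.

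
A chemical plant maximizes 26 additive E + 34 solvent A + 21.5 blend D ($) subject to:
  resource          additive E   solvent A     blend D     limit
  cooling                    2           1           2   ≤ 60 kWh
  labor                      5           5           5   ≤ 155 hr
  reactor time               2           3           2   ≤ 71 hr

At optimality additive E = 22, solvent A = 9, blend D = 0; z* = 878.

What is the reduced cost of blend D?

-4.5

Binding: labor and reactor time. Non-binding: cooling (7 unused).
Slack constraints have shadow price 0 (complementary slackness).
The binding rows give the dual system: 5·y_labor + 2·y_reactor time = 26 and 5·y_labor + 3·y_reactor time = 34.
Solving: y_labor = 2, y_reactor time = 8.
Reduced cost of blend D: c₃ − yᵀa₃ = 21.5 − (2·5 + 8·2) = 21.5 − 26 = -4.5.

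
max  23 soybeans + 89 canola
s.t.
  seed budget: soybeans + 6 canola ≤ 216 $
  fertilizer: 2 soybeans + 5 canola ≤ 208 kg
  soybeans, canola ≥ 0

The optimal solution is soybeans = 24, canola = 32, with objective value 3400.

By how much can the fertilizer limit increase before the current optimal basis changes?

224

Binding constraints: seed budget, fertilizer. The basis is B = [[1,6],[2,5]] with det -7.
Per unit increase in fertilizer, x* moves by d = (0.8571, -0.1429).
The basis stays optimal until canola reaches 0; allowable increase = 224 kg.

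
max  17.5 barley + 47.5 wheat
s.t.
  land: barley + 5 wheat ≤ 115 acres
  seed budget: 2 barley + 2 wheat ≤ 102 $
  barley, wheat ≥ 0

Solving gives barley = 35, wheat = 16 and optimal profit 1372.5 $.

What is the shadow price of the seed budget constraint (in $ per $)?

5

Check each constraint at x*: land 115/115 (tight); seed budget 102/102 (tight).
The binding rows give the dual system: 1·y_land + 2·y_seed budget = 17.5 and 5·y_land + 2·y_seed budget = 47.5.
Solving: y_land = 7.5, y_seed budget = 5.
Shadow price of seed budget = 5.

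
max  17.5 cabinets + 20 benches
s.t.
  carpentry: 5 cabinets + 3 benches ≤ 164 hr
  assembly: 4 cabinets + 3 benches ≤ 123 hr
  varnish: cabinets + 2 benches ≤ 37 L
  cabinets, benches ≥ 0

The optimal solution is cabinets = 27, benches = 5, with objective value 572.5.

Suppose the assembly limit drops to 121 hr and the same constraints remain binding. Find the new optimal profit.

Binding: assembly and varnish. Non-binding: carpentry (14 unused).
Since carpentry is not tight, its dual is 0.
The binding rows give the dual system: 4·y_assembly + 1·y_varnish = 17.5 and 3·y_assembly + 2·y_varnish = 20.
This yields shadow prices y_assembly = 3, y_varnish = 5.5.
Δz = y_assembly·Δb = 3 × (-2) = -6, so new z* = 572.5 − 6 = 566.5.

566.5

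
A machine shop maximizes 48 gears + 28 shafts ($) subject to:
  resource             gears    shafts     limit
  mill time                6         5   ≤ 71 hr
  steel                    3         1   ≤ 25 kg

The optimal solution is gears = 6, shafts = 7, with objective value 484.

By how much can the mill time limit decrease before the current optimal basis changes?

Binding constraints: mill time, steel. The basis is B = [[6,5],[3,1]] with det -9.
Per unit decrease in mill time, x* moves by d = (0.1111, -0.3333).
The basis stays optimal until shafts reaches 0; allowable decrease = 21 hr.

21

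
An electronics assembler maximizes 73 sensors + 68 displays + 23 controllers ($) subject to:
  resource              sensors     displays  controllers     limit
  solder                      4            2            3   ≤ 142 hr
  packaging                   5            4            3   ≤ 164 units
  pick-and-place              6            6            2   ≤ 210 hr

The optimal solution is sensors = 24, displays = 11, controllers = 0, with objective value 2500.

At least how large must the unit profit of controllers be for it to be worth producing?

Binding: packaging and pick-and-place. Non-binding: solder (24 unused).
Slack constraints have shadow price 0 (complementary slackness).
The binding rows give the dual system: 5·y_packaging + 6·y_pick-and-place = 73 and 4·y_packaging + 6·y_pick-and-place = 68.
This yields shadow prices y_packaging = 5, y_pick-and-place = 8.
controllers enters the basis when its profit ≥ yᵀa₃ = 5·3 + 8·2 = 31.

31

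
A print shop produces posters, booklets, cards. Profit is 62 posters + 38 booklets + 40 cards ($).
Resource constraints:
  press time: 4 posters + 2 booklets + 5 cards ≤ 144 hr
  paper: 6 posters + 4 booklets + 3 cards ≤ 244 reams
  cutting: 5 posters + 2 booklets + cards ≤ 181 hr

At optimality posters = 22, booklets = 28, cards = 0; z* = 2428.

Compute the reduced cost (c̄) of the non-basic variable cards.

At the optimum: press time uses 144 of 144 (binding); paper uses 244 of 244 (binding); cutting uses 166 of 181 (slack = 15).
Since cutting is not tight, its dual is 0.
The binding rows give the dual system: 4·y_press time + 6·y_paper = 62 and 2·y_press time + 4·y_paper = 38.
This yields shadow prices y_press time = 5, y_paper = 7.
Reduced cost of cards: c₃ − yᵀa₃ = 40 − (5·5 + 7·3) = 40 − 46 = -6.

-6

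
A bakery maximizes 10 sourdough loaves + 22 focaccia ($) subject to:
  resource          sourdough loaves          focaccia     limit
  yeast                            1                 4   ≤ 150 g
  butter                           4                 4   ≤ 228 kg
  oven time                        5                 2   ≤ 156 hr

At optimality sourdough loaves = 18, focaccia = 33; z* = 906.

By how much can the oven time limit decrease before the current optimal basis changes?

81

Binding constraints: yeast, oven time. The basis is B = [[1,4],[5,2]] with det -18.
Per unit decrease in oven time, x* moves by d = (-0.2222, 0.0556).
The basis stays optimal until sourdough loaves reaches 0; allowable decrease = 81 hr.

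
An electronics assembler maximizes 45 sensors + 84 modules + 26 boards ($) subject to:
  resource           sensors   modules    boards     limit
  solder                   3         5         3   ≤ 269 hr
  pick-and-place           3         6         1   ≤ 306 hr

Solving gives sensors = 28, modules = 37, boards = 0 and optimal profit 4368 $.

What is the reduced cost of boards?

Check each constraint at x*: solder 269/269 (tight); pick-and-place 306/306 (tight).
From A_Bᵀ y = c: 3·y_solder + 3·y_pick-and-place = 45; 5·y_solder + 6·y_pick-and-place = 84.
→ y_solder = 6 and y_pick-and-place = 9.
Reduced cost of boards: c₃ − yᵀa₃ = 26 − (6·3 + 9·1) = 26 − 27 = -1.

-1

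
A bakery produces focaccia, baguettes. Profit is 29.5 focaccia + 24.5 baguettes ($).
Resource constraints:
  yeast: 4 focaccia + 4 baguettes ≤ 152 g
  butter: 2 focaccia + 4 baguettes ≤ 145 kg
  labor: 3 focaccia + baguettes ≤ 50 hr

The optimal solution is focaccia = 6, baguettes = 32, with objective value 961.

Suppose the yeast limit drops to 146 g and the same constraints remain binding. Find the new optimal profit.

928

At the optimum: yeast uses 152 of 152 (binding); butter uses 140 of 145 (slack = 5); labor uses 50 of 50 (binding).
Slack constraints have shadow price 0 (complementary slackness).
Dual feasibility on the basic columns requires 4·y_yeast + 3·y_labor = 29.5, 4·y_yeast + 1·y_labor = 24.5.
→ y_yeast = 5.5 and y_labor = 2.5.
Δz = y_yeast·Δb = 5.5 × (-6) = -33, so new z* = 961 − 33 = 928.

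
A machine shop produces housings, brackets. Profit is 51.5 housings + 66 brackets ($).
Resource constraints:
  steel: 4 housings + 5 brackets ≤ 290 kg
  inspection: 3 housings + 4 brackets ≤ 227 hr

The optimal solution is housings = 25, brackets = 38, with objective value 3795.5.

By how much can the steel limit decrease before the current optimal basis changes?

6.25

Binding constraints: steel, inspection. The basis is B = [[4,5],[3,4]] with det 1.
Per unit decrease in steel, x* moves by d = (-4, 3).
The basis stays optimal until housings reaches 0; allowable decrease = 6.25 kg.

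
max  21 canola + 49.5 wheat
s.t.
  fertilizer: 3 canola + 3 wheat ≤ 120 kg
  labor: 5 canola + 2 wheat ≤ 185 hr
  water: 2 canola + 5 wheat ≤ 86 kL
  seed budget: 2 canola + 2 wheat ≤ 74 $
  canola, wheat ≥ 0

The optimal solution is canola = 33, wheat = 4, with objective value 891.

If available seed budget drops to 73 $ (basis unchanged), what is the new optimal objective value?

At the optimum: fertilizer uses 111 of 120 (slack = 9); labor uses 173 of 185 (slack = 12); water uses 86 of 86 (binding); seed budget uses 74 of 74 (binding).
Since fertilizer, labor are not tight, their duals are 0.
Dual feasibility on the basic columns requires 2·y_water + 2·y_seed budget = 21, 5·y_water + 2·y_seed budget = 49.5.
→ y_water = 9.5 and y_seed budget = 1.
Δz = y_seed budget·Δb = 1 × (-1) = -1, so new z* = 891 − 1 = 890.

890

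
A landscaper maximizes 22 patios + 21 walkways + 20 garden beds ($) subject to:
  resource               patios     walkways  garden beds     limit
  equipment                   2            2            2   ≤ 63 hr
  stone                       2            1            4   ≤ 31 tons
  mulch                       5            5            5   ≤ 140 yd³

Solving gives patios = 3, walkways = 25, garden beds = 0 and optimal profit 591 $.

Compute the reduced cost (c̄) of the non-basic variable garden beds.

-4

Check each constraint at x*: equipment 56/63 (slack 7); stone 31/31 (tight); mulch 140/140 (tight).
Since equipment is not tight, its dual is 0.
Dual feasibility on the basic columns requires 2·y_stone + 5·y_mulch = 22, 1·y_stone + 5·y_mulch = 21.
This yields shadow prices y_stone = 1, y_mulch = 4.
Reduced cost of garden beds: c₃ − yᵀa₃ = 20 − (1·4 + 4·5) = 20 − 24 = -4.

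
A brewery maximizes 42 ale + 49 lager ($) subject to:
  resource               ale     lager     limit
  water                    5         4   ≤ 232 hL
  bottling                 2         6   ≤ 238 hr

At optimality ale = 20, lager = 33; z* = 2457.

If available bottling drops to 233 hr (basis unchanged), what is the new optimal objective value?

Both water and bottling are binding at x*.
From A_Bᵀ y = c: 5·y_water + 2·y_bottling = 42; 4·y_water + 6·y_bottling = 49.
This yields shadow prices y_water = 7, y_bottling = 3.5.
Δz = y_bottling·Δb = 3.5 × (-5) = -17.5, so new z* = 2457 − 17.5 = 2439.5.

2439.5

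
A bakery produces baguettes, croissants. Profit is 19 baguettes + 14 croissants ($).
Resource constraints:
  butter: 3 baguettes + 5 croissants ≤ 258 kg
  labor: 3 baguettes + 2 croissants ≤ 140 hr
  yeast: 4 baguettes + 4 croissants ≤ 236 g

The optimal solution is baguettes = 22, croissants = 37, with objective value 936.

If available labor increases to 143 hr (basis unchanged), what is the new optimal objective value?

Binding: labor and yeast. Non-binding: butter (7 unused).
Slack constraints have shadow price 0 (complementary slackness).
The binding rows give the dual system: 3·y_labor + 4·y_yeast = 19 and 2·y_labor + 4·y_yeast = 14.
This yields shadow prices y_labor = 5, y_yeast = 1.
Δz = y_labor·Δb = 5 × (3) = 15, so new z* = 936 + 15 = 951.

951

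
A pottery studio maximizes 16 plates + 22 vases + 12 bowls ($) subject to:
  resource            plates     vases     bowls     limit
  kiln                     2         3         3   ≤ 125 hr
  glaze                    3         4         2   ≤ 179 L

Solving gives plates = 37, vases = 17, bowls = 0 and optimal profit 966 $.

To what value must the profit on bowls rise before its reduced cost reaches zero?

14

Check each constraint at x*: kiln 125/125 (tight); glaze 179/179 (tight).
Dual feasibility on the basic columns requires 2·y_kiln + 3·y_glaze = 16, 3·y_kiln + 4·y_glaze = 22.
Solving: y_kiln = 2, y_glaze = 4.
bowls enters the basis when its profit ≥ yᵀa₃ = 2·3 + 4·2 = 14.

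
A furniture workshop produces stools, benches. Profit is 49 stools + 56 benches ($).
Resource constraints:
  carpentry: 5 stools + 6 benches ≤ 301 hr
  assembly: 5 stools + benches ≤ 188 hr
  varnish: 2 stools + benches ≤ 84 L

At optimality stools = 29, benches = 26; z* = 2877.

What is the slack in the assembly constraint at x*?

assembly used = 5·29 + 1·26 = 171; slack = 188 − 171 = 17.

17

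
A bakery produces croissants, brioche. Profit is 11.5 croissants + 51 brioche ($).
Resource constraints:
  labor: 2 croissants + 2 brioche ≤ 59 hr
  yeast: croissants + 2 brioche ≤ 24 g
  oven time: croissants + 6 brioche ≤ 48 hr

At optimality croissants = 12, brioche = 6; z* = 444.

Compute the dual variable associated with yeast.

4.5

At the optimum: labor uses 36 of 59 (slack = 23); yeast uses 24 of 24 (binding); oven time uses 48 of 48 (binding).
Slack constraints have shadow price 0 (complementary slackness).
From A_Bᵀ y = c: 1·y_yeast + 1·y_oven time = 11.5; 2·y_yeast + 6·y_oven time = 51.
→ y_yeast = 4.5 and y_oven time = 7.
Shadow price of yeast = 4.5.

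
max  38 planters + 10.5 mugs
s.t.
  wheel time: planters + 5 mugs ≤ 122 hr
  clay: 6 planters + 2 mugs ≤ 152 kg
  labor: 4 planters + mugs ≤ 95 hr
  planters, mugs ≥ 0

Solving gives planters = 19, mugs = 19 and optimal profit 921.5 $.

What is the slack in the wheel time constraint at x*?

8

wheel time used = 1·19 + 5·19 = 114; slack = 122 − 114 = 8.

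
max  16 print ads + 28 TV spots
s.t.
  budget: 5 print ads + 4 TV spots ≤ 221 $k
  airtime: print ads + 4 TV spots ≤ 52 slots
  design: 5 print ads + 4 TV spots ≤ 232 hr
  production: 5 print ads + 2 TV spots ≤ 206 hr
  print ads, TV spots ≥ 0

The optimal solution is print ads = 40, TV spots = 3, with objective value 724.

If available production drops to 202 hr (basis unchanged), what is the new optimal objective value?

716

Check each constraint at x*: budget 212/221 (slack 9); airtime 52/52 (tight); design 212/232 (slack 20); production 206/206 (tight).
Since budget, design are not tight, their duals are 0.
The binding rows give the dual system: 1·y_airtime + 5·y_production = 16 and 4·y_airtime + 2·y_production = 28.
→ y_airtime = 6 and y_production = 2.
Δz = y_production·Δb = 2 × (-4) = -8, so new z* = 724 − 8 = 716.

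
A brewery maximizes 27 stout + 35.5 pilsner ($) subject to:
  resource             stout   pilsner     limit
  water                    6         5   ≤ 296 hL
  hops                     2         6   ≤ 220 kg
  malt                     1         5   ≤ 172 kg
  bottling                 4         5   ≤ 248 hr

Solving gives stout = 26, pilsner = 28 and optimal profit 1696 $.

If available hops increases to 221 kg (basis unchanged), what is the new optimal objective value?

Binding: water and hops. Non-binding: malt (6 unused), bottling (4 unused).
Since malt, bottling are not tight, their duals are 0.
From A_Bᵀ y = c: 6·y_water + 2·y_hops = 27; 5·y_water + 6·y_hops = 35.5.
→ y_water = 3.5 and y_hops = 3.
Δz = y_hops·Δb = 3 × (1) = 3, so new z* = 1696 + 3 = 1699.

1699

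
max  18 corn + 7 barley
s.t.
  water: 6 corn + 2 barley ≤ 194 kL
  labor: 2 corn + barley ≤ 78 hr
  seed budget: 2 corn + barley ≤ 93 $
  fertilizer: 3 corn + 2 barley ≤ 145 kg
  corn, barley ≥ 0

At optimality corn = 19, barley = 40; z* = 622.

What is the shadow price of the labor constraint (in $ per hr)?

Check each constraint at x*: water 194/194 (tight); labor 78/78 (tight); seed budget 78/93 (slack 15); fertilizer 137/145 (slack 8).
Since seed budget, fertilizer are not tight, their duals are 0.
Dual feasibility on the basic columns requires 6·y_water + 2·y_labor = 18, 2·y_water + 1·y_labor = 7.
→ y_water = 2 and y_labor = 3.
Shadow price of labor = 3.

3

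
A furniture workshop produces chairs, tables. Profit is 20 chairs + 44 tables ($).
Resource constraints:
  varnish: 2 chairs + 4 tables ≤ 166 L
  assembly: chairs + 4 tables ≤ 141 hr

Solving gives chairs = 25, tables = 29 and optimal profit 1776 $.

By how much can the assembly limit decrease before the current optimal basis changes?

Binding constraints: varnish, assembly. The basis is B = [[2,4],[1,4]] with det 4.
Per unit decrease in assembly, x* moves by d = (1, -0.5).
The basis stays optimal until tables reaches 0; allowable decrease = 58 hr.

58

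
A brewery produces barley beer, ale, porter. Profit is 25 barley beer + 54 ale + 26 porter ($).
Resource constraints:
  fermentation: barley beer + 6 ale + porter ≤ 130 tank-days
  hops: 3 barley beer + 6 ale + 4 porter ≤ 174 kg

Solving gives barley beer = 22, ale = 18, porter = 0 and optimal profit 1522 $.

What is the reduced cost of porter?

-7

Check each constraint at x*: fermentation 130/130 (tight); hops 174/174 (tight).
From A_Bᵀ y = c: 1·y_fermentation + 3·y_hops = 25; 6·y_fermentation + 6·y_hops = 54.
→ y_fermentation = 1 and y_hops = 8.
Reduced cost of porter: c₃ − yᵀa₃ = 26 − (1·1 + 8·4) = 26 − 33 = -7.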